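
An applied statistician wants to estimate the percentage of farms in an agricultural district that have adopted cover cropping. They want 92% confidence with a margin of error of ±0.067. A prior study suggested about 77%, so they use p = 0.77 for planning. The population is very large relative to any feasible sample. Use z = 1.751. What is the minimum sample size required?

121

With p = 0.77, p(1−p) = 0.1771.
n = z²·p(1−p)/E² = 1.751² × 0.1771 / 0.067² = 3.0660 × 0.1771 / 0.004489 ≈ 120.96.
Rounding up gives n = 121.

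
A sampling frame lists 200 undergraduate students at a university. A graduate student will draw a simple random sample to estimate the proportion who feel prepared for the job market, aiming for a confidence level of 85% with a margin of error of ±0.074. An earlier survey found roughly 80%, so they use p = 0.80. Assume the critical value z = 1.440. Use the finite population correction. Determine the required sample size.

Unadjusted: n₀ = 1.440² × 0.80 × 0.20 / 0.074² ≈ 60.59, so n₀ = 61.
Finite population correction with N = 200: n = n₀ / (1 + (n₀−1)/N) = 61 / (1 + 60/200) = 61 / 1.3000 ≈ 46.92.
Rounding up, n = 47.

47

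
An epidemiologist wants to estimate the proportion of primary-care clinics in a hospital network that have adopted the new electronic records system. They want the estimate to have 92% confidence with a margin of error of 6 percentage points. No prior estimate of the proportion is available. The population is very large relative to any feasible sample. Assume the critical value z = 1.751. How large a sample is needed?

With no prior estimate, use p = 0.5, giving p(1−p) = 0.25.
n = z²·p(1−p)/E² = 1.751² × 0.2500 / 0.060² = 3.0660 × 0.2500 / 0.003600 ≈ 212.92.
Rounding up gives n = 213.

213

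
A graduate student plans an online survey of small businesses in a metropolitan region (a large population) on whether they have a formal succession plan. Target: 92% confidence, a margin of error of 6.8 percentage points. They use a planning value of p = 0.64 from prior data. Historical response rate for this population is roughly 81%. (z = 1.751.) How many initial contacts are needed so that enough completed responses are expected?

189

Completed interviews needed: n₀ = 1.751² × 0.2304 / 0.068² ≈ 152.77 → 153.
At an 81% response rate, contacts needed = 153 / 0.81 ≈ 188.89 → 189.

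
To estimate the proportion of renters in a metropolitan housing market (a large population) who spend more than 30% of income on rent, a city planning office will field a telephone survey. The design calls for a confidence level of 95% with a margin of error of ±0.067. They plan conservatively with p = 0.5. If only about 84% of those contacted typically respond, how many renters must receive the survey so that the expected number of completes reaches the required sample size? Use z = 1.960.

255

Completed interviews needed: n₀ = 1.960² × 0.2500 / 0.067² ≈ 213.95 → 214.
At an 84% response rate, contacts needed = 214 / 0.84 ≈ 254.76 → 255.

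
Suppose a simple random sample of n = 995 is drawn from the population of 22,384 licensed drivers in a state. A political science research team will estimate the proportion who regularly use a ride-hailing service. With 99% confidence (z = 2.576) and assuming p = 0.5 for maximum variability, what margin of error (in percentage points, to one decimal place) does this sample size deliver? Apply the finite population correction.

Finite-population factor: (N−n)/(N−1) = (22384−995)/(22384−1) = 0.9556.
SE(p̂) = √[p(1−p)/n · (N−n)/(N−1)] = √[0.2500/995 × 0.9556] = 0.01550.
E = z × SE = 2.576 × 0.01550 = 0.03992 ≈ 4.0 percentage points.

4.0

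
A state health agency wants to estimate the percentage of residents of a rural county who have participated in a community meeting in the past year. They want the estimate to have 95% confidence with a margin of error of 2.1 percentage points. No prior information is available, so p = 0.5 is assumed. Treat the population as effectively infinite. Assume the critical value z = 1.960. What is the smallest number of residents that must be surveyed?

With p = 0.5, p(1−p) = 0.25.
n = z²·p(1−p)/E² = 1.960² × 0.2500 / 0.021² = 3.8416 × 0.2500 / 0.000441 ≈ 2177.78.
Rounding up gives n = 2178.

2178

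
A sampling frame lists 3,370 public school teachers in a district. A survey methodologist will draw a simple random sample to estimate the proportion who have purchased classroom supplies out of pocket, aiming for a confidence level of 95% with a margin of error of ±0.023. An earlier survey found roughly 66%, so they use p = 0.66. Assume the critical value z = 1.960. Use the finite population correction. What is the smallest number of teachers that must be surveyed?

1099

Unadjusted: n₀ = 1.960² × 0.66 × 0.34 / 0.023² ≈ 1629.59, so n₀ = 1630.
Finite population correction with N = 3,370: n = n₀ / (1 + (n₀−1)/N) = 1630 / (1 + 1629/3370) = 1630 / 1.4834 ≈ 1098.84.
Rounding up, n = 1099.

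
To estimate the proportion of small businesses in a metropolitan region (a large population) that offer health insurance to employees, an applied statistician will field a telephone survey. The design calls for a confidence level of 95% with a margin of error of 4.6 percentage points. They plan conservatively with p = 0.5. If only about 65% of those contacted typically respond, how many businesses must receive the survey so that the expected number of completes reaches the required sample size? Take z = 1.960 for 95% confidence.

Completed interviews needed: n₀ = 1.960² × 0.2500 / 0.046² ≈ 453.88 → 454.
At a 65% response rate, contacts needed = 454 / 0.65 ≈ 698.46 → 699.

699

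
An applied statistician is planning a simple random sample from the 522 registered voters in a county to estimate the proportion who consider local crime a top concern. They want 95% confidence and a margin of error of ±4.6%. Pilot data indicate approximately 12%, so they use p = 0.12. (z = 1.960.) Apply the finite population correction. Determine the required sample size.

141

Unadjusted: n₀ = 1.960² × 0.12 × 0.88 / 0.046² ≈ 191.72, so n₀ = 192.
Finite population correction with N = 522: n = n₀ / (1 + (n₀−1)/N) = 192 / (1 + 191/522) = 192 / 1.3659 ≈ 140.57.
Rounding up, n = 141.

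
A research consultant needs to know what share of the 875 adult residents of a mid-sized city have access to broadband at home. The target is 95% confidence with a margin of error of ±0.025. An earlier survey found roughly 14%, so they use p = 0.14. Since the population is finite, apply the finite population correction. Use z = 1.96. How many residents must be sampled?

402

Unadjusted: n₀ = 1.96² × 0.14 × 0.86 / 0.025² ≈ 740.05, so n₀ = 741.
Finite population correction with N = 875: n = n₀ / (1 + (n₀−1)/N) = 741 / (1 + 740/875) = 741 / 1.8457 ≈ 401.47.
Rounding up, n = 402.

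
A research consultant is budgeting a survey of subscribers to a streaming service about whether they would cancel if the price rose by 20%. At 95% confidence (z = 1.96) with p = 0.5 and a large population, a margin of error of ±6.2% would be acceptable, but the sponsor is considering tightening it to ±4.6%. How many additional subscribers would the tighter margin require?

At ±6.2%: n = 1.96² × 0.2500 / 0.062² ≈ 249.84 → 250.
At ±4.6%: n = 1.96² × 0.2500 / 0.046² ≈ 453.88 → 454.
Additional respondents: 454 − 250 = 204.

204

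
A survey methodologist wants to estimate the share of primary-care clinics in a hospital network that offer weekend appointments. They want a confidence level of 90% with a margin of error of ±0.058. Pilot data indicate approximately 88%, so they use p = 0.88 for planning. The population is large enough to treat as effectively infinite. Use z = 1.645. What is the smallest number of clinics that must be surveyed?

With p = 0.88, p(1−p) = 0.1056.
n = z²·p(1−p)/E² = 1.645² × 0.1056 / 0.058² = 2.7060 × 0.1056 / 0.003364 ≈ 84.95.
Rounding up gives n = 85.

85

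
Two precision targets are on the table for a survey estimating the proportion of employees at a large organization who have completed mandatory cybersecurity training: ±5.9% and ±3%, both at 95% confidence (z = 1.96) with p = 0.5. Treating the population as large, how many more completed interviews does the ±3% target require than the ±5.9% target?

At ±5.9%: n = 1.96² × 0.2500 / 0.059² ≈ 275.90 → 276.
At ±3%: n = 1.96² × 0.2500 / 0.030² ≈ 1067.11 → 1068.
Additional respondents: 1068 − 276 = 792.

792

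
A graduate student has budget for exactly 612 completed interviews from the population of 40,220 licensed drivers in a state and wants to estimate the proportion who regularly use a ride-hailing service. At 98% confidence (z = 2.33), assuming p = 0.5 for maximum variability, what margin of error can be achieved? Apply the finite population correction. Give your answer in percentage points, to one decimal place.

4.7

Finite-population factor: (N−n)/(N−1) = (40220−612)/(40220−1) = 0.9848.
SE(p̂) = √[p(1−p)/n · (N−n)/(N−1)] = √[0.2500/612 × 0.9848] = 0.02006.
E = z × SE = 2.33 × 0.02006 = 0.04673 ≈ 4.7 percentage points.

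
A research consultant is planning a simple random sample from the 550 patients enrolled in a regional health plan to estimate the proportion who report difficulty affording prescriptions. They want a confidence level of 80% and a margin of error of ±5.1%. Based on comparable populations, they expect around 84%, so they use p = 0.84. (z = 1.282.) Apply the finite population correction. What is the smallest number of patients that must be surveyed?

Unadjusted: n₀ = 1.282² × 0.84 × 0.16 / 0.051² ≈ 84.92, so n₀ = 85.
Finite population correction with N = 550: n = n₀ / (1 + (n₀−1)/N) = 85 / (1 + 84/550) = 85 / 1.1527 ≈ 73.74.
Rounding up, n = 74.

74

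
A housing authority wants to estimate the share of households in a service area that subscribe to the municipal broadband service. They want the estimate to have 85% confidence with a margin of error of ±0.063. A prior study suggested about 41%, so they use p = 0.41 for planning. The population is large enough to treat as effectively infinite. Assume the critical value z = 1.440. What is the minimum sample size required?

With p = 0.41, p(1−p) = 0.2419.
n = z²·p(1−p)/E² = 1.440² × 0.2419 / 0.063² = 2.0736 × 0.2419 / 0.003969 ≈ 126.38.
Rounding up gives n = 127.

127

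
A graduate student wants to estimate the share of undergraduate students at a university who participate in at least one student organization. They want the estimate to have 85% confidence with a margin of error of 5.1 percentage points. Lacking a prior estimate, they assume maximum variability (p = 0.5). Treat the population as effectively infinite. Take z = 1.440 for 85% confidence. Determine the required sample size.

200

With p = 0.5, p(1−p) = 0.25.
n = z²·p(1−p)/E² = 1.440² × 0.2500 / 0.051² = 2.0736 × 0.2500 / 0.002601 ≈ 199.31.
Rounding up gives n = 200.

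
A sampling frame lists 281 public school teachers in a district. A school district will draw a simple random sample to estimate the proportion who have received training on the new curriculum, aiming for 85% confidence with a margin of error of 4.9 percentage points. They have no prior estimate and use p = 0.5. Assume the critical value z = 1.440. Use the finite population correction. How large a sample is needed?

Unadjusted: n₀ = 1.440² × 0.50 × 0.50 / 0.049² ≈ 215.91, so n₀ = 216.
Finite population correction with N = 281: n = n₀ / (1 + (n₀−1)/N) = 216 / (1 + 215/281) = 216 / 1.7651 ≈ 122.37.
Rounding up, n = 123.

123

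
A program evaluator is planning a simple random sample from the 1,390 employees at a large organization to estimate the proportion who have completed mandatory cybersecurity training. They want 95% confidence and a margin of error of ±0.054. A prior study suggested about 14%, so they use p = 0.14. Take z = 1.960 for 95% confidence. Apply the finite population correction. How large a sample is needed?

143

Unadjusted: n₀ = 1.960² × 0.14 × 0.86 / 0.054² ≈ 158.62, so n₀ = 159.
Finite population correction with N = 1,390: n = n₀ / (1 + (n₀−1)/N) = 159 / (1 + 158/1390) = 159 / 1.1137 ≈ 142.77.
Rounding up, n = 143.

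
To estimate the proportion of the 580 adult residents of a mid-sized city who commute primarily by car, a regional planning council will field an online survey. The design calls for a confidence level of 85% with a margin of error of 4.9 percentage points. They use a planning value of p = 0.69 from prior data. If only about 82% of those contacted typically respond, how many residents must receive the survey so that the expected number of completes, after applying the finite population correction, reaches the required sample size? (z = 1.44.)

172

Completed interviews needed (unadjusted): n₀ = 1.44² × 0.2139 / 0.049² ≈ 184.73 → 185.
FPC for N = 580: n = 185 / (1 + 184/580) = 185 / 1.3172 ≈ 140.45 → 141.
At an 82% response rate, contacts needed = 141 / 0.82 ≈ 171.95 → 172.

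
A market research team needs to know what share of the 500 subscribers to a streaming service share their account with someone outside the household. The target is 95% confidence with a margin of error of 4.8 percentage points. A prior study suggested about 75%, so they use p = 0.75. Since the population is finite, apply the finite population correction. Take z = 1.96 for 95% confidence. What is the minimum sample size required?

193

Unadjusted: n₀ = 1.96² × 0.75 × 0.25 / 0.048² ≈ 312.63, so n₀ = 313.
Finite population correction with N = 500: n = n₀ / (1 + (n₀−1)/N) = 313 / (1 + 312/500) = 313 / 1.6240 ≈ 192.73.
Rounding up, n = 193.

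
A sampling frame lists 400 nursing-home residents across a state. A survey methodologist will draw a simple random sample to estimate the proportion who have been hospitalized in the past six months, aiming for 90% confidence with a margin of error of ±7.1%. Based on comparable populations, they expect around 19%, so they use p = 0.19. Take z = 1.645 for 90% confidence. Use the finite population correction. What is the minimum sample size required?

69

Unadjusted: n₀ = 1.645² × 0.19 × 0.81 / 0.071² ≈ 82.61, so n₀ = 83.
Finite population correction with N = 400: n = n₀ / (1 + (n₀−1)/N) = 83 / (1 + 82/400) = 83 / 1.2050 ≈ 68.88.
Rounding up, n = 69.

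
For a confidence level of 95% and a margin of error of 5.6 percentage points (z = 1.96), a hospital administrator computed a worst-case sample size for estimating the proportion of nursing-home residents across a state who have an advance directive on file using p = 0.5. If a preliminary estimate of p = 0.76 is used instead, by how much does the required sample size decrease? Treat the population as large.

Conservative (p = 0.5): n = 1.96² × 0.25 / 0.056² ≈ 306.25 → 307.
Using p = 0.76: p(1−p) = 0.1824, so n = 1.96² × 0.1824 / 0.056² ≈ 223.44 → 224.
Reduction: 307 − 224 = 83.

83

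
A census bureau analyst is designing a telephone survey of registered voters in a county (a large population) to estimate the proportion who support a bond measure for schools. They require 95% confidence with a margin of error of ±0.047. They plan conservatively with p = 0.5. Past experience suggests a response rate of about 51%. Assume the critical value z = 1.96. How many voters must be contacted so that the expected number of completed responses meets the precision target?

853

Completed interviews needed: n₀ = 1.96² × 0.2500 / 0.047² ≈ 434.77 → 435.
At a 51% response rate, contacts needed = 435 / 0.51 ≈ 852.94 → 853.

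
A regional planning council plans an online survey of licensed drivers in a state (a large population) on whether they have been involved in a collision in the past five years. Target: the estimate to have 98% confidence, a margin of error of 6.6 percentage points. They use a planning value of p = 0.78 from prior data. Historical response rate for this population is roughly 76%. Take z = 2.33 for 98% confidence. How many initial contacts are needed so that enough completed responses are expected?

Completed interviews needed: n₀ = 2.33² × 0.1716 / 0.066² ≈ 213.87 → 214.
At a 76% response rate, contacts needed = 214 / 0.76 ≈ 281.58 → 282.

282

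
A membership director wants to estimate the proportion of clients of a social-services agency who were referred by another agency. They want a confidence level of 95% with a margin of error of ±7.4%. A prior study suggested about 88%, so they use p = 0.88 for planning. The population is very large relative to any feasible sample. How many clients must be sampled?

75

For 95% confidence, z = 1.960.
With p = 0.88, p(1−p) = 0.1056.
n = z²·p(1−p)/E² = 1.960² × 0.1056 / 0.074² = 3.8416 × 0.1056 / 0.005476 ≈ 74.08.
Rounding up gives n = 75.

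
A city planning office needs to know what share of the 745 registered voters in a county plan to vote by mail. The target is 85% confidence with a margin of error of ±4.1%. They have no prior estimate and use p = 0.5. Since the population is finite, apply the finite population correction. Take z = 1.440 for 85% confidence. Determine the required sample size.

219

Unadjusted: n₀ = 1.440² × 0.50 × 0.50 / 0.041² ≈ 308.39, so n₀ = 309.
Finite population correction with N = 745: n = n₀ / (1 + (n₀−1)/N) = 309 / (1 + 308/745) = 309 / 1.4134 ≈ 218.62.
Rounding up, n = 219.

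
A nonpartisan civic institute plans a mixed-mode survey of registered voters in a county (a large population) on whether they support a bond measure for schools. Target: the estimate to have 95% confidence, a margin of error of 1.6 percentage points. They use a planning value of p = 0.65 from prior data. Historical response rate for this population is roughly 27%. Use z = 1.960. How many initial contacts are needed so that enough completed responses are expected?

Completed interviews needed: n₀ = 1.960² × 0.2275 / 0.016² ≈ 3413.92 → 3414.
At a 27% response rate, contacts needed = 3414 / 0.27 ≈ 12644.44 → 12645.

12645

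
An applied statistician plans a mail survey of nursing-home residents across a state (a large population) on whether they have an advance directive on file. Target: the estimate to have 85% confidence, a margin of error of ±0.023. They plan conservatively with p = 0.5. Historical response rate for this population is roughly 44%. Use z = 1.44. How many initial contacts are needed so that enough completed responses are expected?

2228

Completed interviews needed: n₀ = 1.44² × 0.2500 / 0.023² ≈ 979.96 → 980.
At a 44% response rate, contacts needed = 980 / 0.44 ≈ 2227.27 → 2228.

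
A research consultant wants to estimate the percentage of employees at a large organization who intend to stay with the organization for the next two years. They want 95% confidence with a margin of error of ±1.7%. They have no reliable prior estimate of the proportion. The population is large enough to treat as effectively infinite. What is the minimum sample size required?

For 95% confidence, z = 1.960.
With no prior estimate, use p = 0.5, giving p(1−p) = 0.25.
n = z²·p(1−p)/E² = 1.960² × 0.2500 / 0.017² = 3.8416 × 0.2500 / 0.000289 ≈ 3323.18.
Rounding up gives n = 3324.

3324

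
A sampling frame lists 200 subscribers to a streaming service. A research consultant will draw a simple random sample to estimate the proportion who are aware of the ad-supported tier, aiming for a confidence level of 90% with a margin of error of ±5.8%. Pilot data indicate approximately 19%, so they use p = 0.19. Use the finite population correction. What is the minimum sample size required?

For 90% confidence, z = 1.645.
Unadjusted: n₀ = 1.645² × 0.19 × 0.81 / 0.058² ≈ 123.80, so n₀ = 124.
Finite population correction with N = 200: n = n₀ / (1 + (n₀−1)/N) = 124 / (1 + 123/200) = 124 / 1.6150 ≈ 76.78.
Rounding up, n = 77.

77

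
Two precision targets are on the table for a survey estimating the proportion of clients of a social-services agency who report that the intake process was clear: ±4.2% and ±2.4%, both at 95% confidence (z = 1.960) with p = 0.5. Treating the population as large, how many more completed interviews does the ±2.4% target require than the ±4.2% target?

1123

At ±4.2%: n = 1.960² × 0.2500 / 0.042² ≈ 544.44 → 545.
At ±2.4%: n = 1.960² × 0.2500 / 0.024² ≈ 1667.36 → 1668.
Additional respondents: 1668 − 545 = 1123.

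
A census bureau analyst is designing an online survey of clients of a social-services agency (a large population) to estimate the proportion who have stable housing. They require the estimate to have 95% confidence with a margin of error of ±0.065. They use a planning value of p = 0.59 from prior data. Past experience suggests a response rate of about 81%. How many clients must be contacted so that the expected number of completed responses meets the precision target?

For 95% confidence, z = 1.960.
Completed interviews needed: n₀ = 1.960² × 0.2419 / 0.065² ≈ 219.95 → 220.
At an 81% response rate, contacts needed = 220 / 0.81 ≈ 271.60 → 272.

272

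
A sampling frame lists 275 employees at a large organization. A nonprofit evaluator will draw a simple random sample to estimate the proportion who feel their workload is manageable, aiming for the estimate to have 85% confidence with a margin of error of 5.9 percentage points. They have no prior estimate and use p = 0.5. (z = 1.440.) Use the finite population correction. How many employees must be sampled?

Unadjusted: n₀ = 1.440² × 0.50 × 0.50 / 0.059² ≈ 148.92, so n₀ = 149.
Finite population correction with N = 275: n = n₀ / (1 + (n₀−1)/N) = 149 / (1 + 148/275) = 149 / 1.5382 ≈ 96.87.
Rounding up, n = 97.

97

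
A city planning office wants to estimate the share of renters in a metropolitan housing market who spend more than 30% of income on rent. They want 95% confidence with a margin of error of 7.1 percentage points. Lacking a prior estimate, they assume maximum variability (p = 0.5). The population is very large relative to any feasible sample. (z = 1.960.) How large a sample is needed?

With p = 0.5, p(1−p) = 0.25.
n = z²·p(1−p)/E² = 1.960² × 0.2500 / 0.071² = 3.8416 × 0.2500 / 0.005041 ≈ 190.52.
Rounding up gives n = 191.

191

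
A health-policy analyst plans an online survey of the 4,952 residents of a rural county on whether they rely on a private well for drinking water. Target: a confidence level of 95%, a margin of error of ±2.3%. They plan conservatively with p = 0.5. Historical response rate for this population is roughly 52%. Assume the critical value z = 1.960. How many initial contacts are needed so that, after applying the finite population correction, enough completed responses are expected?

2556

Completed interviews needed (unadjusted): n₀ = 1.960² × 0.2500 / 0.023² ≈ 1815.50 → 1816.
FPC for N = 4,952: n = 1816 / (1 + 1815/4952) = 1816 / 1.3665 ≈ 1328.92 → 1329.
At a 52% response rate, contacts needed = 1329 / 0.52 ≈ 2555.77 → 2556.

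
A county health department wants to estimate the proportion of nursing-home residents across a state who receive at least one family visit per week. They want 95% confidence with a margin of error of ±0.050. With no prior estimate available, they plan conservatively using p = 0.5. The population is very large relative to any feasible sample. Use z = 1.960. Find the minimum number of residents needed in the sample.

385

With p = 0.5, p(1−p) = 0.25.
n = z²·p(1−p)/E² = 1.960² × 0.2500 / 0.050² = 3.8416 × 0.2500 / 0.002500 ≈ 384.16.
Rounding up gives n = 385.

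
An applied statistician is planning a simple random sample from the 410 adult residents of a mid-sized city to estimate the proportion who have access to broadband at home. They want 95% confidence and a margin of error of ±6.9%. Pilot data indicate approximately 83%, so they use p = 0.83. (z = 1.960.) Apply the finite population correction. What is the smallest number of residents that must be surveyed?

Unadjusted: n₀ = 1.960² × 0.83 × 0.17 / 0.069² ≈ 113.85, so n₀ = 114.
Finite population correction with N = 410: n = n₀ / (1 + (n₀−1)/N) = 114 / (1 + 113/410) = 114 / 1.2756 ≈ 89.37.
Rounding up, n = 90.

90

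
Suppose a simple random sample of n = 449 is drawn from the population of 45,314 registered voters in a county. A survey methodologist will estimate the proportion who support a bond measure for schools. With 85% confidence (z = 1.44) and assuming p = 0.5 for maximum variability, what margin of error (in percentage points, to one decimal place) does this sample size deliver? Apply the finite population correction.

Finite-population factor: (N−n)/(N−1) = (45314−449)/(45314−1) = 0.9901.
SE(p̂) = √[p(1−p)/n · (N−n)/(N−1)] = √[0.2500/449 × 0.9901] = 0.02348.
E = z × SE = 1.44 × 0.02348 = 0.03381 ≈ 3.4 percentage points.

3.4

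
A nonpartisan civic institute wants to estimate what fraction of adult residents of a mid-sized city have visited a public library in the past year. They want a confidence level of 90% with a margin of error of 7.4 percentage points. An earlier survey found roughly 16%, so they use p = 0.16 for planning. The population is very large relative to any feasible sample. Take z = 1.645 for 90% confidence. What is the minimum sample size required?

67

With p = 0.16, p(1−p) = 0.1344.
n = z²·p(1−p)/E² = 1.645² × 0.1344 / 0.074² = 2.7060 × 0.1344 / 0.005476 ≈ 66.42.
Rounding up gives n = 67.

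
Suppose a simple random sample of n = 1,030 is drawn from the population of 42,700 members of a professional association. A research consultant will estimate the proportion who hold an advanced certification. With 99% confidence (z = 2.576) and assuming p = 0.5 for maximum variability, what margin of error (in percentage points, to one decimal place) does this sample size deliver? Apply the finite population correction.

4.0

Finite-population factor: (N−n)/(N−1) = (42700−1030)/(42700−1) = 0.9759.
SE(p̂) = √[p(1−p)/n · (N−n)/(N−1)] = √[0.2500/1030 × 0.9759] = 0.01539.
E = z × SE = 2.576 × 0.01539 = 0.03965 ≈ 4.0 percentage points.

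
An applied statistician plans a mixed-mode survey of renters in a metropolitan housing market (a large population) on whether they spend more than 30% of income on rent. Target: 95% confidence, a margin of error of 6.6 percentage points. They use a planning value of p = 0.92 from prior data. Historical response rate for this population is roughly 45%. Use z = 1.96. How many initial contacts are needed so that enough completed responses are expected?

Completed interviews needed: n₀ = 1.96² × 0.0736 / 0.066² ≈ 64.91 → 65.
At a 45% response rate, contacts needed = 65 / 0.45 ≈ 144.44 → 145.

145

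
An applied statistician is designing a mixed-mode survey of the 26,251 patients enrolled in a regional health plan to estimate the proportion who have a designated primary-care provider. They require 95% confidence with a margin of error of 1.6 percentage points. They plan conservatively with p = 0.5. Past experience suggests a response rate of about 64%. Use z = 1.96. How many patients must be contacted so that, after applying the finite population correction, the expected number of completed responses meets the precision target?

5130

Completed interviews needed (unadjusted): n₀ = 1.96² × 0.2500 / 0.016² ≈ 3751.56 → 3752.
FPC for N = 26,251: n = 3752 / (1 + 3751/26251) = 3752 / 1.1429 ≈ 3282.91 → 3283.
At a 64% response rate, contacts needed = 3283 / 0.64 ≈ 5129.69 → 5130.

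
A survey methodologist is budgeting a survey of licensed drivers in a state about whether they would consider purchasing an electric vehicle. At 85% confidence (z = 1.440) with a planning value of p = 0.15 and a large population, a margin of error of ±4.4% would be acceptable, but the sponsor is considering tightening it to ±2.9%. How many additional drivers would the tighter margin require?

At ±4.4%: n = 1.440² × 0.1275 / 0.044² ≈ 136.56 → 137.
At ±2.9%: n = 1.440² × 0.1275 / 0.029² ≈ 314.37 → 315.
Additional respondents: 315 − 137 = 178.

178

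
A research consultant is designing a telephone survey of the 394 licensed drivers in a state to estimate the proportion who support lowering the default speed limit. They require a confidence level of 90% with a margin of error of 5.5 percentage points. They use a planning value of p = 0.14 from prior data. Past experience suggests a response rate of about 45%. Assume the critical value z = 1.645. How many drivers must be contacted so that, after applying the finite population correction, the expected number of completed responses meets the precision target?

189

Completed interviews needed (unadjusted): n₀ = 1.645² × 0.1204 / 0.055² ≈ 107.70 → 108.
FPC for N = 394: n = 108 / (1 + 107/394) = 108 / 1.2716 ≈ 84.93 → 85.
At a 45% response rate, contacts needed = 85 / 0.45 ≈ 188.89 → 189.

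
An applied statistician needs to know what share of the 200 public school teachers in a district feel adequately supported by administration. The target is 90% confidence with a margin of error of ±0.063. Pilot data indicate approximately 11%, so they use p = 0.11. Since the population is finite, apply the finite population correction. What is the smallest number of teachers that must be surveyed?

51

For 90% confidence, z = 1.64.
Unadjusted: n₀ = 1.64² × 0.11 × 0.89 / 0.063² ≈ 66.34, so n₀ = 67.
Finite population correction with N = 200: n = n₀ / (1 + (n₀−1)/N) = 67 / (1 + 66/200) = 67 / 1.3300 ≈ 50.38.
Rounding up, n = 51.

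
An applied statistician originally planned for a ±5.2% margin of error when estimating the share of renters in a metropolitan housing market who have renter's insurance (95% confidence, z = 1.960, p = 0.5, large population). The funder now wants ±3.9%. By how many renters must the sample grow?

276

At ±5.2%: n = 1.960² × 0.2500 / 0.052² ≈ 355.18 → 356.
At ±3.9%: n = 1.960² × 0.2500 / 0.039² ≈ 631.43 → 632.
Additional respondents: 632 − 356 = 276.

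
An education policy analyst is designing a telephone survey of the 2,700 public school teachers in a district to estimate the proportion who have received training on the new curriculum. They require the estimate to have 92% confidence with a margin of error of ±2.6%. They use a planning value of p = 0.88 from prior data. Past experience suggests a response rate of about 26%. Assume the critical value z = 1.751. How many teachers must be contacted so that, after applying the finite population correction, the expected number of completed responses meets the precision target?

Completed interviews needed (unadjusted): n₀ = 1.751² × 0.1056 / 0.026² ≈ 478.95 → 479.
FPC for N = 2,700: n = 479 / (1 + 478/2700) = 479 / 1.1770 ≈ 406.95 → 407.
At a 26% response rate, contacts needed = 407 / 0.26 ≈ 1565.38 → 1566.

1566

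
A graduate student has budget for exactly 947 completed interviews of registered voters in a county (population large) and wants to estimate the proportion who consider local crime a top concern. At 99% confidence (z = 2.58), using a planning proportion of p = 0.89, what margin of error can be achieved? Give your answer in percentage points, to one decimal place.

SE(p̂) = √[p(1−p)/n] = √[0.0979/947] = 0.01017.
E = z × SE = 2.58 × 0.01017 = 0.02623, or 2.6 percentage points.

2.6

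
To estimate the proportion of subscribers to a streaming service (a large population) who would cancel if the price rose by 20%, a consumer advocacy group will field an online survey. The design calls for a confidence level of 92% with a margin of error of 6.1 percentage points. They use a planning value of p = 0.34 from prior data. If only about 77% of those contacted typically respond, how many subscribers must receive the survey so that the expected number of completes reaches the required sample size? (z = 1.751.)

241

Completed interviews needed: n₀ = 1.751² × 0.2244 / 0.061² ≈ 184.90 → 185.
At a 77% response rate, contacts needed = 185 / 0.77 ≈ 240.26 → 241.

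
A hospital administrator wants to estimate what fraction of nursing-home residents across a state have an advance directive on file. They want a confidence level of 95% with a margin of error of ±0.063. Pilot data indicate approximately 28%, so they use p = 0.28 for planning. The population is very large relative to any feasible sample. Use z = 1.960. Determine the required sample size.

With p = 0.28, p(1−p) = 0.2016.
n = z²·p(1−p)/E² = 1.960² × 0.2016 / 0.063² = 3.8416 × 0.2016 / 0.003969 ≈ 195.13.
Rounding up gives n = 196.

196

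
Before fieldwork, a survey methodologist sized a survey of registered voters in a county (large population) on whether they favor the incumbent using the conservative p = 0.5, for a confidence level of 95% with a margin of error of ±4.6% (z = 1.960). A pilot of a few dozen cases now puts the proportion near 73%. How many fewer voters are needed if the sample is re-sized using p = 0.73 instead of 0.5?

96

Conservative (p = 0.5): n = 1.960² × 0.25 / 0.046² ≈ 453.88 → 454.
Using p = 0.73: p(1−p) = 0.1971, so n = 1.960² × 0.1971 / 0.046² ≈ 357.84 → 358.
Reduction: 454 − 358 = 96.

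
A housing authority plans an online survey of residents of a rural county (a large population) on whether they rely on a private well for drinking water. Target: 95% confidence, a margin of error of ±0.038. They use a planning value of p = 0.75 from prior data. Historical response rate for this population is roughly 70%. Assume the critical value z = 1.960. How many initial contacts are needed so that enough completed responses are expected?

Completed interviews needed: n₀ = 1.960² × 0.1875 / 0.038² ≈ 498.82 → 499.
At a 70% response rate, contacts needed = 499 / 0.70 ≈ 712.86 → 713.

713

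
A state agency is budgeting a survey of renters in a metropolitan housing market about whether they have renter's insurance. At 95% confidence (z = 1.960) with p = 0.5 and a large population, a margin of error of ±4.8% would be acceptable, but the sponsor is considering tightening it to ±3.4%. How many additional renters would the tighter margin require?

414

At ±4.8%: n = 1.960² × 0.2500 / 0.048² ≈ 416.84 → 417.
At ±3.4%: n = 1.960² × 0.2500 / 0.034² ≈ 830.80 → 831.
Additional respondents: 831 − 417 = 414.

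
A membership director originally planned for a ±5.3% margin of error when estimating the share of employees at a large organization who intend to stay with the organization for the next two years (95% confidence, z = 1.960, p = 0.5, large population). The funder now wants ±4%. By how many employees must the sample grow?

259

At ±5.3%: n = 1.960² × 0.2500 / 0.053² ≈ 341.90 → 342.
At ±4%: n = 1.960² × 0.2500 / 0.040² ≈ 600.25 → 601.
Additional respondents: 601 − 342 = 259.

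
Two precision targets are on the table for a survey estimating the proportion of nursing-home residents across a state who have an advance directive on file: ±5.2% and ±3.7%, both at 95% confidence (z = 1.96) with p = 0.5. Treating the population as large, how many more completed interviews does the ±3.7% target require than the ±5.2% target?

At ±5.2%: n = 1.96² × 0.2500 / 0.052² ≈ 355.18 → 356.
At ±3.7%: n = 1.96² × 0.2500 / 0.037² ≈ 701.53 → 702.
Additional respondents: 702 − 356 = 346.

346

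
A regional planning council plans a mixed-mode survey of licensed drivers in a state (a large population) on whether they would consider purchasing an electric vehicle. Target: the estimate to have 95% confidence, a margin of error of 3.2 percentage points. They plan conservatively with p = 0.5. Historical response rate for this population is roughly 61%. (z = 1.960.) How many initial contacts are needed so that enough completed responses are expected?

Completed interviews needed: n₀ = 1.960² × 0.2500 / 0.032² ≈ 937.89 → 938.
At a 61% response rate, contacts needed = 938 / 0.61 ≈ 1537.70 → 1538.

1538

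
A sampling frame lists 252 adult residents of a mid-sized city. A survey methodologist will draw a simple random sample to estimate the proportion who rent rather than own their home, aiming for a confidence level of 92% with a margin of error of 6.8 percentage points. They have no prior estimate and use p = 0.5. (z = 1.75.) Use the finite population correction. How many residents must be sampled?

101

Unadjusted: n₀ = 1.75² × 0.50 × 0.50 / 0.068² ≈ 165.58, so n₀ = 166.
Finite population correction with N = 252: n = n₀ / (1 + (n₀−1)/N) = 166 / (1 + 165/252) = 166 / 1.6548 ≈ 100.32.
Rounding up, n = 101.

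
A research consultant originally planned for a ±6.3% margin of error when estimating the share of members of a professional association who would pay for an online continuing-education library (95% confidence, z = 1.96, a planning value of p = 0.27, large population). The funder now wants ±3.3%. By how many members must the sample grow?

505

At ±6.3%: n = 1.96² × 0.1971 / 0.063² ≈ 190.77 → 191.
At ±3.3%: n = 1.96² × 0.1971 / 0.033² ≈ 695.30 → 696.
Additional respondents: 696 − 191 = 505.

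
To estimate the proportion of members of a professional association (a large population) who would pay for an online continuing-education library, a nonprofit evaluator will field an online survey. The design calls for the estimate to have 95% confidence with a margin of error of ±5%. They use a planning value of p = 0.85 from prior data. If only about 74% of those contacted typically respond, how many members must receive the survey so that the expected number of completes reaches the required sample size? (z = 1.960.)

265

Completed interviews needed: n₀ = 1.960² × 0.1275 / 0.050² ≈ 195.92 → 196.
At a 74% response rate, contacts needed = 196 / 0.74 ≈ 264.86 → 265.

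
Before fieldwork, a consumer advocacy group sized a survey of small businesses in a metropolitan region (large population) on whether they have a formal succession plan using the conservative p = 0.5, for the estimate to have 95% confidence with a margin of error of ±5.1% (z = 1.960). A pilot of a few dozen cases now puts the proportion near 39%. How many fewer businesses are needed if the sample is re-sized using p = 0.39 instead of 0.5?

18

Conservative (p = 0.5): n = 1.960² × 0.25 / 0.051² ≈ 369.24 → 370.
Using p = 0.39: p(1−p) = 0.2379, so n = 1.960² × 0.2379 / 0.051² ≈ 351.37 → 352.
Reduction: 370 − 352 = 18.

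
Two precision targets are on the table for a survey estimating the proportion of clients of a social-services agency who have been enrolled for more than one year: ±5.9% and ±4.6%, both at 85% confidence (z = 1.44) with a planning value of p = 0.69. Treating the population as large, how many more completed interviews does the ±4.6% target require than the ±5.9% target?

82

At ±5.9%: n = 1.44² × 0.2139 / 0.059² ≈ 127.42 → 128.
At ±4.6%: n = 1.44² × 0.2139 / 0.046² ≈ 209.61 → 210.
Additional respondents: 210 − 128 = 82.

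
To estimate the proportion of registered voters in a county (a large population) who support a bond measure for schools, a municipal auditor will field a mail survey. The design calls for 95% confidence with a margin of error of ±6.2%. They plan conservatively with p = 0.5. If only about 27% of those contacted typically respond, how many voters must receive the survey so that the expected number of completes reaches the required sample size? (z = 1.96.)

926

Completed interviews needed: n₀ = 1.96² × 0.2500 / 0.062² ≈ 249.84 → 250.
At a 27% response rate, contacts needed = 250 / 0.27 ≈ 925.93 → 926.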